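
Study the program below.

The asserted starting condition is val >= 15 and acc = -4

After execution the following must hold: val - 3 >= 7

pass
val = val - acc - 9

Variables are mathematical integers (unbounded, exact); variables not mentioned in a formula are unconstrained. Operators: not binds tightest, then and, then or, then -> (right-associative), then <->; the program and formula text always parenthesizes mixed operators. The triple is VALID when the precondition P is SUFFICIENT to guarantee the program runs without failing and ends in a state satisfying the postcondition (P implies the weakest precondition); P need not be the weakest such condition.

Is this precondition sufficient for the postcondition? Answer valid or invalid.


Working backward. After the program, the postcondition val - 3 >= 7 must hold; in canonical form it is val >= 10.
Before val := val - acc - 9: val >= acc + 19
Before skip: val >= acc + 19
The weakest precondition is val >= acc + 19.
Check whether val >= 15 and acc = -4 implies it.
Every state satisfying the precondition satisfies the weakest precondition: the implication holds.
Answer: valid


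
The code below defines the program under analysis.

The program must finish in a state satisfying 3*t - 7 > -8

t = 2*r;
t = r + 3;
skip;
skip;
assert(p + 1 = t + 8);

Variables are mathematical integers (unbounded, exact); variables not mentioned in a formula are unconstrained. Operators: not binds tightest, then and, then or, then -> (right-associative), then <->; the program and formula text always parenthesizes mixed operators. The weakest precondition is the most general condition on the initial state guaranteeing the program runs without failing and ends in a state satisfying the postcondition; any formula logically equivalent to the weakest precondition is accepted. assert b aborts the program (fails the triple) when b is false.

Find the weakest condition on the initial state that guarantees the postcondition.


Working backward. After the program, the postcondition 3*t - 7 > -8 must hold; in canonical form it is 3*t > -1.
Before assert p + 1 = t + 8: p = t + 7 and 3*t > -1
Before skip: p = t + 7 and 3*t > -1
Before skip: p = t + 7 and 3*t > -1
Before t := r + 3: p = r + 10 and 3*r > -10
Before t := 2*r: p = r + 10 and 3*r > -10
Answer: WP = p = r + 10 and 3*r > -10


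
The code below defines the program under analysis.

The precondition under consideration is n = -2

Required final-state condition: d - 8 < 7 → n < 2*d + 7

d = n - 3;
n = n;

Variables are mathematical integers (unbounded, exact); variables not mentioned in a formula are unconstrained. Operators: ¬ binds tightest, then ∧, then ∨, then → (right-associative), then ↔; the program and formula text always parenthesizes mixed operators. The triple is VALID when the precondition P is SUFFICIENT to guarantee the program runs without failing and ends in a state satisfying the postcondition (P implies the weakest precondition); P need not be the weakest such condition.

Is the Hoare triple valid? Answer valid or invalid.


Working backward. After the program, the postcondition d - 8 < 7 → n < 2*d + 7 must hold; in canonical form it is d < 15 → n < 2*d + 7.
Before n := n: d < 15 → n < 2*d + 7
Before d := n - 3: n < 18 → n > -1
The weakest precondition is n < 18 → n > -1.
Check whether n = -2 implies it.
Countermodel: at the initial state n = -2, the precondition holds but the weakest precondition fails.
Answer: invalid


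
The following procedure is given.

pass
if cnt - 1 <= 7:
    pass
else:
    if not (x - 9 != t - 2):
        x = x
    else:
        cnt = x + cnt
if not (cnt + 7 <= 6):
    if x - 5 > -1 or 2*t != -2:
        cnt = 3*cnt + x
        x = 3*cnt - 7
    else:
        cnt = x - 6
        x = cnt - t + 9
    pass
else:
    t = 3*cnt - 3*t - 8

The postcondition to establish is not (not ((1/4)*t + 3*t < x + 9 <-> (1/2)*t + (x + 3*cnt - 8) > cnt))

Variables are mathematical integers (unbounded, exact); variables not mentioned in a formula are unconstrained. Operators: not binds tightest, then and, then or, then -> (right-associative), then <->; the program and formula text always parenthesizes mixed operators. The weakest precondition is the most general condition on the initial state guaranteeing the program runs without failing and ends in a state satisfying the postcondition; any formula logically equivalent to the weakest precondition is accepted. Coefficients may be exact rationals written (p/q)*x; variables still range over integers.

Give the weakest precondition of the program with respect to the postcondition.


Working backward. After the program, the postcondition not (not ((1/4)*t + 3*t < x + 9 <-> (1/2)*t + (x + 3*cnt - 8) > cnt)) must hold; in canonical form it is (13/4)*t < x + 9 <-> 2*cnt + (1/2)*t + x > 8.
Then branch requires ((x > 4 or 2*t != -2) -> ((13/4)*t < 9*cnt + 3*x + 2 <-> 15*cnt + (1/2)*t + 5*x > 15)) and ((not (x > 4 or 2*t != -2)) -> ((17/4)*t < x + 12 <-> 3*x > (1/2)*t + 17)); else branch requires (39/4)*cnt < (39/4)*t + x + 35 <-> (7/2)*cnt + x > (3/2)*t + 12.
Before the if: ((not (cnt <= -1)) -> (((x > 4 or 2*t != -2) -> ((13/4)*t < 9*cnt + 3*x + 2 <-> 15*cnt + (1/2)*t + 5*x > 15)) and ((not (x > 4 or 2*t != -2)) -> ((17/4)*t < x + 12 <-> 3*x > (1/2)*t + 17)))) and (cnt <= -1 -> ((39/4)*cnt < (39/4)*t + x + 35 <-> (7/2)*cnt + x > (3/2)*t + 12))
Then branch requires ((not (cnt <= -1)) -> (((x > 4 or 2*t != -2) -> ((13/4)*t < 9*cnt + 3*x + 2 <-> 15*cnt + (1/2)*t + 5*x > 15)) and ((not (x > 4 or 2*t != -2)) -> ((17/4)*t < x + 12 <-> 3*x > (1/2)*t + 17)))) and (cnt <= -1 -> ((39/4)*cnt < (39/4)*t + x + 35 <-> (7/2)*cnt + x > (3/2)*t + 12)); else branch requires ((not (x != t + 7)) -> (((not (cnt <= -1)) -> (((x > 4 or 2*t != -2) -> ((13/4)*t < 9*cnt + 3*x + 2 <-> 15*cnt + (1/2)*t + 5*x > 15)) and ((not (x > 4 or 2*t != -2)) -> ((17/4)*t < x + 12 <-> 3*x > (1/2)*t + 17)))) and (cnt <= -1 -> ((39/4)*cnt < (39/4)*t + x + 35 <-> (7/2)*cnt + x > (3/2)*t + 12)))) and (x != t + 7 -> (((not (cnt + x <= -1)) -> (((x > 4 or 2*t != -2) -> ((13/4)*t < 9*cnt + 12*x + 2 <-> 15*cnt + (1/2)*t + 20*x > 15)) and ((not (x > 4 or 2*t != -2)) -> ((17/4)*t < x + 12 <-> 3*x > (1/2)*t + 17)))) and (cnt + x <= -1 -> ((39/4)*cnt + (35/4)*x < (39/4)*t + 35 <-> (7/2)*cnt + (9/2)*x > (3/2)*t + 12)))).
Before the if: (cnt <= 8 -> (((not (cnt <= -1)) -> (((x > 4 or 2*t != -2) -> ((13/4)*t < 9*cnt + 3*x + 2 <-> 15*cnt + (1/2)*t + 5*x > 15)) and ((not (x > 4 or 2*t != -2)) -> ((17/4)*t < x + 12 <-> 3*x > (1/2)*t + 17)))) and (cnt <= -1 -> ((39/4)*cnt < (39/4)*t + x + 35 <-> (7/2)*cnt + x > (3/2)*t + 12)))) and ((not (cnt <= 8)) -> (((not (x != t + 7)) -> (((not (cnt <= -1)) -> (((x > 4 or 2*t != -2) -> ((13/4)*t < 9*cnt + 3*x + 2 <-> 15*cnt + (1/2)*t + 5*x > 15)) and ((not (x > 4 or 2*t != -2)) -> ((17/4)*t < x + 12 <-> 3*x > (1/2)*t + 17)))) and (cnt <= -1 -> ((39/4)*cnt < (39/4)*t + x + 35 <-> (7/2)*cnt + x > (3/2)*t + 12)))) and (x != t + 7 -> (((not (cnt + x <= -1)) -> (((x > 4 or 2*t != -2) -> ((13/4)*t < 9*cnt + 12*x + 2 <-> 15*cnt + (1/2)*t + 20*x > 15)) and ((not (x > 4 or 2*t != -2)) -> ((17/4)*t < x + 12 <-> 3*x > (1/2)*t + 17)))) and (cnt + x <= -1 -> ((39/4)*cnt + (35/4)*x < (39/4)*t + 35 <-> (7/2)*cnt + (9/2)*x > (3/2)*t + 12))))))
Before skip: (cnt <= 8 -> (((not (cnt <= -1)) -> (((x > 4 or 2*t != -2) -> ((13/4)*t < 9*cnt + 3*x + 2 <-> 15*cnt + (1/2)*t + 5*x > 15)) and ((not (x > 4 or 2*t != -2)) -> ((17/4)*t < x + 12 <-> 3*x > (1/2)*t + 17)))) and (cnt <= -1 -> ((39/4)*cnt < (39/4)*t + x + 35 <-> (7/2)*cnt + x > (3/2)*t + 12)))) and ((not (cnt <= 8)) -> (((not (x != t + 7)) -> (((not (cnt <= -1)) -> (((x > 4 or 2*t != -2) -> ((13/4)*t < 9*cnt + 3*x + 2 <-> 15*cnt + (1/2)*t + 5*x > 15)) and ((not (x > 4 or 2*t != -2)) -> ((17/4)*t < x + 12 <-> 3*x > (1/2)*t + 17)))) and (cnt <= -1 -> ((39/4)*cnt < (39/4)*t + x + 35 <-> (7/2)*cnt + x > (3/2)*t + 12)))) and (x != t + 7 -> (((not (cnt + x <= -1)) -> (((x > 4 or 2*t != -2) -> ((13/4)*t < 9*cnt + 12*x + 2 <-> 15*cnt + (1/2)*t + 20*x > 15)) and ((not (x > 4 or 2*t != -2)) -> ((17/4)*t < x + 12 <-> 3*x > (1/2)*t + 17)))) and (cnt + x <= -1 -> ((39/4)*cnt + (35/4)*x < (39/4)*t + 35 <-> (7/2)*cnt + (9/2)*x > (3/2)*t + 12))))))
Answer: WP = (cnt <= 8 -> (((not (cnt <= -1)) -> (((x > 4 or 2*t != -2) -> ((13/4)*t < 9*cnt + 3*x + 2 <-> 15*cnt + (1/2)*t + 5*x > 15)) and ((not (x > 4 or 2*t != -2)) -> ((17/4)*t < x + 12 <-> 3*x > (1/2)*t + 17)))) and (cnt <= -1 -> ((39/4)*cnt < (39/4)*t + x + 35 <-> (7/2)*cnt + x > (3/2)*t + 12)))) and ((not (cnt <= 8)) -> (((not (x != t + 7)) -> (((not (cnt <= -1)) -> (((x > 4 or 2*t != -2) -> ((13/4)*t < 9*cnt + 3*x + 2 <-> 15*cnt + (1/2)*t + 5*x > 15)) and ((not (x > 4 or 2*t != -2)) -> ((17/4)*t < x + 12 <-> 3*x > (1/2)*t + 17)))) and (cnt <= -1 -> ((39/4)*cnt < (39/4)*t + x + 35 <-> (7/2)*cnt + x > (3/2)*t + 12)))) and (x != t + 7 -> (((not (cnt + x <= -1)) -> (((x > 4 or 2*t != -2) -> ((13/4)*t < 9*cnt + 12*x + 2 <-> 15*cnt + (1/2)*t + 20*x > 15)) and ((not (x > 4 or 2*t != -2)) -> ((17/4)*t < x + 12 <-> 3*x > (1/2)*t + 17)))) and (cnt + x <= -1 -> ((39/4)*cnt + (35/4)*x < (39/4)*t + 35 <-> (7/2)*cnt + (9/2)*x > (3/2)*t + 12))))))


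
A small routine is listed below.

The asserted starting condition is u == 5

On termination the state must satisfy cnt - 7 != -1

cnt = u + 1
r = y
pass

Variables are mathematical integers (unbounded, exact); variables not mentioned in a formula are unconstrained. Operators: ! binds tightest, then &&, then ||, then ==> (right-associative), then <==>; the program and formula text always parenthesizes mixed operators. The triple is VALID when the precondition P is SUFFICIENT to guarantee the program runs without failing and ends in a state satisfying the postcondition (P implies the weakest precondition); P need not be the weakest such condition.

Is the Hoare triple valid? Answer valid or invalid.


Working backward. After the program, the postcondition cnt - 7 != -1 must hold; in canonical form it is cnt != 6.
Before skip: cnt != 6
Before r := y: cnt != 6
Before cnt := u + 1: u != 5
The weakest precondition is u != 5.
Check whether u == 5 implies it.
Countermodel: at the initial state u = 5, the precondition holds but the weakest precondition fails.
Answer: invalid


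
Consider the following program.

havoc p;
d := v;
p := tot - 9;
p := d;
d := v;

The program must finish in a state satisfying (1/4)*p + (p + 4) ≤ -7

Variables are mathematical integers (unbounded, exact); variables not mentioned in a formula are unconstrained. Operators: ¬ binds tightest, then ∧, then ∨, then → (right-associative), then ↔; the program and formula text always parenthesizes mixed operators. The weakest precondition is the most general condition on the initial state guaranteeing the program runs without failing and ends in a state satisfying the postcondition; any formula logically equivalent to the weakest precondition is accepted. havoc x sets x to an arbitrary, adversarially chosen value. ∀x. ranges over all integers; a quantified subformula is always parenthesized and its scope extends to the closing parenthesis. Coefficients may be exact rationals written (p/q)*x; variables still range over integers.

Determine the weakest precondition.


Working backward. After the program, the postcondition (1/4)*p + (p + 4) ≤ -7 must hold; in canonical form it is (5/4)*p ≤ -11.
Before d := v: (5/4)*p ≤ -11
Before p := d: (5/4)*d ≤ -11
Before p := tot - 9: (5/4)*d ≤ -11
Before d := v: (5/4)*v ≤ -11
Before havoc p: (5/4)*v ≤ -11
Answer: WP = (5/4)*v ≤ -11


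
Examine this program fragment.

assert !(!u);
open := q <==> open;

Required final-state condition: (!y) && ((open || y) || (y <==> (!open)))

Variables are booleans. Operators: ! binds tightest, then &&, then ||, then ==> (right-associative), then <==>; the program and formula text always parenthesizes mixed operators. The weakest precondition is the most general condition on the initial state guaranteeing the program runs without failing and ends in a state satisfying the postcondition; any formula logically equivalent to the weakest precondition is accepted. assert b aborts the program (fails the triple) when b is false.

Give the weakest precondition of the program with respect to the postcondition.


Working backward. After the program, the postcondition (!y) && ((open || y) || (y <==> (!open))) must hold; in canonical form it is (!y) && (open || y || (y <==> (!open))).
Before open := q <==> open: (!y) && ((q <==> open) || y || (y <==> (!(q <==> open))))
Before assert !(!u): u && (!y) && ((q <==> open) || y || (y <==> (!(q <==> open))))
Answer: WP = u && (!y) && ((q <==> open) || y || (y <==> (!(q <==> open))))


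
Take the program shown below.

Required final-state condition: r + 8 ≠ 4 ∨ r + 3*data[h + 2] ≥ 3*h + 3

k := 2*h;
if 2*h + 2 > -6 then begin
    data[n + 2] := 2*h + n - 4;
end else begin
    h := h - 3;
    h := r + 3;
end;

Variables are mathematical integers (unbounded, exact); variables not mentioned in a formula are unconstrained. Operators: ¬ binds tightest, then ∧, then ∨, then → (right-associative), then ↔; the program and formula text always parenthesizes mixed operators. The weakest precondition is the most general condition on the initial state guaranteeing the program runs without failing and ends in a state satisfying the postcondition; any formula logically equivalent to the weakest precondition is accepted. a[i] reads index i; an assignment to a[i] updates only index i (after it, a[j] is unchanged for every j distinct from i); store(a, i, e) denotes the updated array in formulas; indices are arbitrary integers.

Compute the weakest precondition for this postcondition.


Working backward. After the program, the postcondition r + 8 ≠ 4 ∨ r + 3*data[h + 2] ≥ 3*h + 3 must hold; in canonical form it is r ≠ -4 ∨ 3*data[h + 2] + r ≥ 3*h + 3.
Then branch requires r ≠ -4 ∨ 3*store(data, n + 2, 2*h + n - 4)[h + 2] + r ≥ 3*h + 3; else branch requires r ≠ -4 ∨ 3*data[r + 5] ≥ 2*r + 12.
Before the if: (2*h > -8 → (r ≠ -4 ∨ 3*store(data, n + 2, 2*h + n - 4)[h + 2] + r ≥ 3*h + 3)) ∧ ((¬(2*h > -8)) → (r ≠ -4 ∨ 3*data[r + 5] ≥ 2*r + 12))
Before k := 2*h: (2*h > -8 → (r ≠ -4 ∨ 3*store(data, n + 2, 2*h + n - 4)[h + 2] + r ≥ 3*h + 3)) ∧ ((¬(2*h > -8)) → (r ≠ -4 ∨ 3*data[r + 5] ≥ 2*r + 12))
Answer: WP = (2*h > -8 → (r ≠ -4 ∨ 3*store(data, n + 2, 2*h + n - 4)[h + 2] + r ≥ 3*h + 3)) ∧ ((¬(2*h > -8)) → (r ≠ -4 ∨ 3*data[r + 5] ≥ 2*r + 12))


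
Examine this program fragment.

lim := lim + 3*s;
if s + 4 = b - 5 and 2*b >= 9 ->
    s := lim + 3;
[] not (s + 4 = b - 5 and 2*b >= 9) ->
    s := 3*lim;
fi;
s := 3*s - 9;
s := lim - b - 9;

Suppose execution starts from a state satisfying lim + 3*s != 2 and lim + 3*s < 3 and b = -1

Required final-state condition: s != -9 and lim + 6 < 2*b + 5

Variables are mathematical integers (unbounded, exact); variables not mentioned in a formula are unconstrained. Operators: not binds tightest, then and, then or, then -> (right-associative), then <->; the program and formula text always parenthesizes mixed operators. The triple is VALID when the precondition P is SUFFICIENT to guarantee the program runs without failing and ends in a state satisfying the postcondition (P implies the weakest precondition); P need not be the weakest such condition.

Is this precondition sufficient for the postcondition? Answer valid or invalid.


Working backward. After the program, the postcondition s != -9 and lim + 6 < 2*b + 5 must hold; in canonical form it is s != -9 and lim < 2*b - 1.
Before s := lim - b - 9: lim != b and lim < 2*b - 1
Before s := 3*s - 9: lim != b and lim < 2*b - 1
Then branch requires lim != b and lim < 2*b - 1; else branch requires lim != b and lim < 2*b - 1.
Before the if: ((s = b - 9 and 2*b >= 9) -> (lim != b and lim < 2*b - 1)) and ((not (s = b - 9 and 2*b >= 9)) -> (lim != b and lim < 2*b - 1))
Before lim := lim + 3*s: ((s = b - 9 and 2*b >= 9) -> (lim + 3*s != b and lim + 3*s < 2*b - 1)) and ((not (s = b - 9 and 2*b >= 9)) -> (lim + 3*s != b and lim + 3*s < 2*b - 1))
The weakest precondition is ((s = b - 9 and 2*b >= 9) -> (lim + 3*s != b and lim + 3*s < 2*b - 1)) and ((not (s = b - 9 and 2*b >= 9)) -> (lim + 3*s != b and lim + 3*s < 2*b - 1)).
Check whether lim + 3*s != 2 and lim + 3*s < 3 and b = -1 implies it.
Countermodel: at the initial state b = -1, lim = -2, s = 0, the precondition holds but the weakest precondition fails.
Answer: invalid


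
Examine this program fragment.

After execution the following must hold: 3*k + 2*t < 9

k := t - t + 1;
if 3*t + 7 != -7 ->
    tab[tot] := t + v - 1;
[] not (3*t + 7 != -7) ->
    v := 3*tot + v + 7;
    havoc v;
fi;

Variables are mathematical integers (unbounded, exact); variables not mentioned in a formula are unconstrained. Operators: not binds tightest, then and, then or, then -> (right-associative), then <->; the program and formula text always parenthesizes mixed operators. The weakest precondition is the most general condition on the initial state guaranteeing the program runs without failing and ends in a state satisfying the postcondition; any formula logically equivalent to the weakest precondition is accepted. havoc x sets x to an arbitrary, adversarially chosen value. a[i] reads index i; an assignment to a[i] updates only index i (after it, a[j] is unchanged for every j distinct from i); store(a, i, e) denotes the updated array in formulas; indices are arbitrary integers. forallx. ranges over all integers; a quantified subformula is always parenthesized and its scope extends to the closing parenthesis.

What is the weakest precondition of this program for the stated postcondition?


Working backward. After the program, 3*k + 2*t < 9 must hold.
Then branch requires 3*k + 2*t < 9; else branch requires 3*k + 2*t < 9.
Before the if: (3*t != -14 -> 3*k + 2*t < 9) and ((not (3*t != -14)) -> 3*k + 2*t < 9)
Before k := t - t + 1: (3*t != -14 -> 2*t < 6) and ((not (3*t != -14)) -> 2*t < 6)
Answer: WP = (3*t != -14 -> 2*t < 6) and ((not (3*t != -14)) -> 2*t < 6)


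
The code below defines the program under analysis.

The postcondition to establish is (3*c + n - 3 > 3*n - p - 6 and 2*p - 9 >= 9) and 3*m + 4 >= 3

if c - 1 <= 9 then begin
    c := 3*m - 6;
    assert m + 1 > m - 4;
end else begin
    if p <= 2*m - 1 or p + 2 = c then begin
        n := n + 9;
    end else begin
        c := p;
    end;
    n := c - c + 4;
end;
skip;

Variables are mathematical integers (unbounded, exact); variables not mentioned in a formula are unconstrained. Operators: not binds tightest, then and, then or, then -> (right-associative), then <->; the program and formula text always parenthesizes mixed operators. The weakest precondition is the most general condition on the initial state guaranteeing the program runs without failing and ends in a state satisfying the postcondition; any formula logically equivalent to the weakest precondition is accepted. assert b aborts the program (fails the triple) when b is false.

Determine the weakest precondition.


Working backward. After the program, the postcondition (3*c + n - 3 > 3*n - p - 6 and 2*p - 9 >= 9) and 3*m + 4 >= 3 must hold; in canonical form it is 3*c + p > 2*n - 3 and 2*p >= 18 and 3*m >= -1.
Before skip: 3*c + p > 2*n - 3 and 2*p >= 18 and 3*m >= -1
Then branch requires 9*m + p > 2*n + 15 and 2*p >= 18 and 3*m >= -1; else branch requires ((p <= 2*m - 1 or p = c - 2) -> (3*c + p > 5 and 2*p >= 18 and 3*m >= -1)) and ((not (p <= 2*m - 1 or p = c - 2)) -> (4*p > 5 and 2*p >= 18 and 3*m >= -1)).
Before the if: (c <= 10 -> (9*m + p > 2*n + 15 and 2*p >= 18 and 3*m >= -1)) and ((not (c <= 10)) -> (((p <= 2*m - 1 or p = c - 2) -> (3*c + p > 5 and 2*p >= 18 and 3*m >= -1)) and ((not (p <= 2*m - 1 or p = c - 2)) -> (4*p > 5 and 2*p >= 18 and 3*m >= -1))))
Answer: WP = (c <= 10 -> (9*m + p > 2*n + 15 and 2*p >= 18 and 3*m >= -1)) and ((not (c <= 10)) -> (((p <= 2*m - 1 or p = c - 2) -> (3*c + p > 5 and 2*p >= 18 and 3*m >= -1)) and ((not (p <= 2*m - 1 or p = c - 2)) -> (4*p > 5 and 2*p >= 18 and 3*m >= -1))))


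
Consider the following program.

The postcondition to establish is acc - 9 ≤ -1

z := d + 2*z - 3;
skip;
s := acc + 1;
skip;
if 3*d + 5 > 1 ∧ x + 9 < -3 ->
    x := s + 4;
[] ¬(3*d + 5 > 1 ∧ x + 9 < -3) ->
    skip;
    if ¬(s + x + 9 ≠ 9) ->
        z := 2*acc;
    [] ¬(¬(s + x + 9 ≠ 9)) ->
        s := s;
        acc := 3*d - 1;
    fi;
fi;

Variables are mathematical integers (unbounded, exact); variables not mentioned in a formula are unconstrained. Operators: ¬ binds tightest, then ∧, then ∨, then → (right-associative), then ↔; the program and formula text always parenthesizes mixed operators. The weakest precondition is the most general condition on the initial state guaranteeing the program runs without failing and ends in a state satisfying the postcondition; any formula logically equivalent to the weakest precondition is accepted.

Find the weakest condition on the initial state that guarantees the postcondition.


Working backward. After the program, the postcondition acc - 9 ≤ -1 must hold; in canonical form it is acc ≤ 8.
Then branch requires acc ≤ 8; else branch requires ((¬(s + x ≠ 0)) → acc ≤ 8) ∧ (s + x ≠ 0 → 3*d ≤ 9).
Before the if: ((3*d > -4 ∧ x < -12) → acc ≤ 8) ∧ ((¬(3*d > -4 ∧ x < -12)) → (((¬(s + x ≠ 0)) → acc ≤ 8) ∧ (s + x ≠ 0 → 3*d ≤ 9)))
Before skip: ((3*d > -4 ∧ x < -12) → acc ≤ 8) ∧ ((¬(3*d > -4 ∧ x < -12)) → (((¬(s + x ≠ 0)) → acc ≤ 8) ∧ (s + x ≠ 0 → 3*d ≤ 9)))
Before s := acc + 1: ((3*d > -4 ∧ x < -12) → acc ≤ 8) ∧ ((¬(3*d > -4 ∧ x < -12)) → (((¬(acc + x ≠ -1)) → acc ≤ 8) ∧ (acc + x ≠ -1 → 3*d ≤ 9)))
Before skip: ((3*d > -4 ∧ x < -12) → acc ≤ 8) ∧ ((¬(3*d > -4 ∧ x < -12)) → (((¬(acc + x ≠ -1)) → acc ≤ 8) ∧ (acc + x ≠ -1 → 3*d ≤ 9)))
Before z := d + 2*z - 3: ((3*d > -4 ∧ x < -12) → acc ≤ 8) ∧ ((¬(3*d > -4 ∧ x < -12)) → (((¬(acc + x ≠ -1)) → acc ≤ 8) ∧ (acc + x ≠ -1 → 3*d ≤ 9)))
Answer: WP = ((3*d > -4 ∧ x < -12) → acc ≤ 8) ∧ ((¬(3*d > -4 ∧ x < -12)) → (((¬(acc + x ≠ -1)) → acc ≤ 8) ∧ (acc + x ≠ -1 → 3*d ≤ 9)))


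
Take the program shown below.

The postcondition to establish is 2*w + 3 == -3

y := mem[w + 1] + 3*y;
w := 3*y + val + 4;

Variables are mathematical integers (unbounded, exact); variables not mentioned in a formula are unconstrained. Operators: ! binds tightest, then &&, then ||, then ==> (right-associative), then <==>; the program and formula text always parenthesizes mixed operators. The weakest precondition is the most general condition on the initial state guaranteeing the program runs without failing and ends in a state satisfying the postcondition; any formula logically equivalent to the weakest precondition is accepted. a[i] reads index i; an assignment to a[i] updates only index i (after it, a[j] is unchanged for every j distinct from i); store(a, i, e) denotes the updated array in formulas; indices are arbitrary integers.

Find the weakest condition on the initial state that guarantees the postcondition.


Working backward. After the program, the postcondition 2*w + 3 == -3 must hold; in canonical form it is 2*w == -6.
Before w := 3*y + val + 4: 2*val + 6*y == -14
Before y := mem[w + 1] + 3*y: 6*mem[w + 1] + 2*val + 18*y == -14
Answer: WP = 6*mem[w + 1] + 2*val + 18*y == -14


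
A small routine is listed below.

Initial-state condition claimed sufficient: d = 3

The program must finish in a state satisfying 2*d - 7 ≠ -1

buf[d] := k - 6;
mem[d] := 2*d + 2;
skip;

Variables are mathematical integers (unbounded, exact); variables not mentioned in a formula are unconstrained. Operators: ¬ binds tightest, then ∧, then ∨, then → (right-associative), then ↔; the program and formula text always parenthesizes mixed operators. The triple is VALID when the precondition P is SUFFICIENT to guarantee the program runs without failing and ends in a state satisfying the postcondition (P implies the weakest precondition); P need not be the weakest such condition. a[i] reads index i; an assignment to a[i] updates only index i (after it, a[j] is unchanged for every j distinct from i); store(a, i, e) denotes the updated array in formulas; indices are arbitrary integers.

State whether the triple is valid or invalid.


Working backward. After the program, the postcondition 2*d - 7 ≠ -1 must hold; in canonical form it is 2*d ≠ 6.
Before skip: 2*d ≠ 6
Before mem[d] := 2*d + 2: 2*d ≠ 6
Before buf[d] := k - 6: 2*d ≠ 6
The weakest precondition is 2*d ≠ 6.
Check whether d = 3 implies it.
Countermodel: at the initial state d = 3, the precondition holds but the weakest precondition fails.
Answer: invalid


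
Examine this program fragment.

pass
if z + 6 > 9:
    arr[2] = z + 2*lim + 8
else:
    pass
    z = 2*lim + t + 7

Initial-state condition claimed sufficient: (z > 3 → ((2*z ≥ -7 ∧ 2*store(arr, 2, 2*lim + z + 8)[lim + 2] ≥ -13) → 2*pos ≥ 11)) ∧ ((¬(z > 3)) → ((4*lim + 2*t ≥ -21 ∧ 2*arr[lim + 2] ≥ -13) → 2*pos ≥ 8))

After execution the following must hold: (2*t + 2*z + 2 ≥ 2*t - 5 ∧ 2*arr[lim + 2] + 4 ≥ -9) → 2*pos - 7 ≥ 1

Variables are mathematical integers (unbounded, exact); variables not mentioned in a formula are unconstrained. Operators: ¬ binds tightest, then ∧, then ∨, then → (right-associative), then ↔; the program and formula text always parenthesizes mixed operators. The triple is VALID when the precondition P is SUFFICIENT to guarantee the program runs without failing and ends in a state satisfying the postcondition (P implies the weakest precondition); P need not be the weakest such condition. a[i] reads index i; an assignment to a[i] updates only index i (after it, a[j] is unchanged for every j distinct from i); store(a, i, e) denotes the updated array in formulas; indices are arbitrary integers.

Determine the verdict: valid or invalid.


Working backward. After the program, the postcondition (2*t + 2*z + 2 ≥ 2*t - 5 ∧ 2*arr[lim + 2] + 4 ≥ -9) → 2*pos - 7 ≥ 1 must hold; in canonical form it is (2*z ≥ -7 ∧ 2*arr[lim + 2] ≥ -13) → 2*pos ≥ 8.
Then branch requires (2*z ≥ -7 ∧ 2*store(arr, 2, 2*lim + z + 8)[lim + 2] ≥ -13) → 2*pos ≥ 8; else branch requires (4*lim + 2*t ≥ -21 ∧ 2*arr[lim + 2] ≥ -13) → 2*pos ≥ 8.
Before the if: (z > 3 → ((2*z ≥ -7 ∧ 2*store(arr, 2, 2*lim + z + 8)[lim + 2] ≥ -13) → 2*pos ≥ 8)) ∧ ((¬(z > 3)) → ((4*lim + 2*t ≥ -21 ∧ 2*arr[lim + 2] ≥ -13) → 2*pos ≥ 8))
Before skip: (z > 3 → ((2*z ≥ -7 ∧ 2*store(arr, 2, 2*lim + z + 8)[lim + 2] ≥ -13) → 2*pos ≥ 8)) ∧ ((¬(z > 3)) → ((4*lim + 2*t ≥ -21 ∧ 2*arr[lim + 2] ≥ -13) → 2*pos ≥ 8))
The weakest precondition is (z > 3 → ((2*z ≥ -7 ∧ 2*store(arr, 2, 2*lim + z + 8)[lim + 2] ≥ -13) → 2*pos ≥ 8)) ∧ ((¬(z > 3)) → ((4*lim + 2*t ≥ -21 ∧ 2*arr[lim + 2] ≥ -13) → 2*pos ≥ 8)).
Check whether (z > 3 → ((2*z ≥ -7 ∧ 2*store(arr, 2, 2*lim + z + 8)[lim + 2] ≥ -13) → 2*pos ≥ 11)) ∧ ((¬(z > 3)) → ((4*lim + 2*t ≥ -21 ∧ 2*arr[lim + 2] ≥ -13) → 2*pos ≥ 8)) implies it.
Every state satisfying the precondition satisfies the weakest precondition: the implication holds.
Answer: valid


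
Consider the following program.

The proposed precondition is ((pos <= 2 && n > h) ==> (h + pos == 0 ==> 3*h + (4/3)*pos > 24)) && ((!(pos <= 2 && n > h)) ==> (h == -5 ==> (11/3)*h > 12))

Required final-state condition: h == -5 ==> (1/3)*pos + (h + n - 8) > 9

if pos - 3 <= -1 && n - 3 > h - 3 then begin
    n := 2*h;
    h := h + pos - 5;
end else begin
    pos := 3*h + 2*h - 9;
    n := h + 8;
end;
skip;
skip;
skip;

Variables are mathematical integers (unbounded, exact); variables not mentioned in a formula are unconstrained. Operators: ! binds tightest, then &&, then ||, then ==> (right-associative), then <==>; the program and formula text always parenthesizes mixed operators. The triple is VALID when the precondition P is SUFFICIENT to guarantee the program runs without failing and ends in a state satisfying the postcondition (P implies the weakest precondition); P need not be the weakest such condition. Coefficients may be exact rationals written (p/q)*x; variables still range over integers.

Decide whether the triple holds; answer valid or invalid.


Working backward. After the program, the postcondition h == -5 ==> (1/3)*pos + (h + n - 8) > 9 must hold; in canonical form it is h == -5 ==> h + n + (1/3)*pos > 17.
Before skip: h == -5 ==> h + n + (1/3)*pos > 17
Before skip: h == -5 ==> h + n + (1/3)*pos > 17
Before skip: h == -5 ==> h + n + (1/3)*pos > 17
Then branch requires h + pos == 0 ==> 3*h + (4/3)*pos > 22; else branch requires h == -5 ==> (11/3)*h > 12.
Before the if: ((pos <= 2 && n > h) ==> (h + pos == 0 ==> 3*h + (4/3)*pos > 22)) && ((!(pos <= 2 && n > h)) ==> (h == -5 ==> (11/3)*h > 12))
The weakest precondition is ((pos <= 2 && n > h) ==> (h + pos == 0 ==> 3*h + (4/3)*pos > 22)) && ((!(pos <= 2 && n > h)) ==> (h == -5 ==> (11/3)*h > 12)).
Check whether ((pos <= 2 && n > h) ==> (h + pos == 0 ==> 3*h + (4/3)*pos > 24)) && ((!(pos <= 2 && n > h)) ==> (h == -5 ==> (11/3)*h > 12)) implies it.
Every state satisfying the precondition satisfies the weakest precondition: the implication holds.
Answer: valid


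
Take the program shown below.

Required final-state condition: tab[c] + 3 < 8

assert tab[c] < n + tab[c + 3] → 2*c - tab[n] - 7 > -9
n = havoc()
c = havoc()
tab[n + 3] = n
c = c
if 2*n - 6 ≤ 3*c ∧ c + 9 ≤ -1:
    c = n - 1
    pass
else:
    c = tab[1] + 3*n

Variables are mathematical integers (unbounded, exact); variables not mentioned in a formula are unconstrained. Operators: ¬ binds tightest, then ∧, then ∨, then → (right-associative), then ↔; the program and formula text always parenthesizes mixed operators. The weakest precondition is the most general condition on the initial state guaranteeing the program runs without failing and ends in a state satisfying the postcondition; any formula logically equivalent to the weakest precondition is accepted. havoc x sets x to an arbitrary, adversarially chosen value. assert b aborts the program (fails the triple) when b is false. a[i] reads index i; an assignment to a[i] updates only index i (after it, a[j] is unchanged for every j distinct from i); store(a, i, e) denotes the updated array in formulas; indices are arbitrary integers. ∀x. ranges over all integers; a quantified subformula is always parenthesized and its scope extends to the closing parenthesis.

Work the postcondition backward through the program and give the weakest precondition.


Working backward. After the program, the postcondition tab[c] + 3 < 8 must hold; in canonical form it is tab[c] < 5.
Then branch requires tab[n - 1] < 5; else branch requires tab[tab[1] + 3*n] < 5.
Before the if: ((2*n ≤ 3*c + 6 ∧ c ≤ -10) → tab[n - 1] < 5) ∧ ((¬(2*n ≤ 3*c + 6 ∧ c ≤ -10)) → tab[tab[1] + 3*n] < 5)
Before c := c: ((2*n ≤ 3*c + 6 ∧ c ≤ -10) → tab[n - 1] < 5) ∧ ((¬(2*n ≤ 3*c + 6 ∧ c ≤ -10)) → tab[tab[1] + 3*n] < 5)
Before tab[n + 3] := n: ((2*n ≤ 3*c + 6 ∧ c ≤ -10) → store(tab, n + 3, n)[n - 1] < 5) ∧ ((¬(2*n ≤ 3*c + 6 ∧ c ≤ -10)) → store(tab, n + 3, n)[store(tab, n + 3, n)[1] + 3*n] < 5)
Before havoc c: ∀c_1. (((2*n ≤ 3*c_1 + 6 ∧ c_1 ≤ -10) → store(tab, n + 3, n)[n - 1] < 5) ∧ ((¬(2*n ≤ 3*c_1 + 6 ∧ c_1 ≤ -10)) → store(tab, n + 3, n)[store(tab, n + 3, n)[1] + 3*n] < 5))
Before havoc n: ∀n_1. (∀c_1. (((2*n_1 ≤ 3*c_1 + 6 ∧ c_1 ≤ -10) → store(tab, n_1 + 3, n_1)[n_1 - 1] < 5) ∧ ((¬(2*n_1 ≤ 3*c_1 + 6 ∧ c_1 ≤ -10)) → store(tab, n_1 + 3, n_1)[store(tab, n_1 + 3, n_1)[1] + 3*n_1] < 5)))
Before assert tab[c] < n + tab[c + 3] → 2*c - tab[n] - 7 > -9: (tab[c] < tab[c + 3] + n → 2*c > tab[n] - 2) ∧ (∀n_1. (∀c_1. (((2*n_1 ≤ 3*c_1 + 6 ∧ c_1 ≤ -10) → store(tab, n_1 + 3, n_1)[n_1 - 1] < 5) ∧ ((¬(2*n_1 ≤ 3*c_1 + 6 ∧ c_1 ≤ -10)) → store(tab, n_1 + 3, n_1)[store(tab, n_1 + 3, n_1)[1] + 3*n_1] < 5))))
Answer: WP = (tab[c] < tab[c + 3] + n → 2*c > tab[n] - 2) ∧ (∀n_1. (∀c_1. (((2*n_1 ≤ 3*c_1 + 6 ∧ c_1 ≤ -10) → store(tab, n_1 + 3, n_1)[n_1 - 1] < 5) ∧ ((¬(2*n_1 ≤ 3*c_1 + 6 ∧ c_1 ≤ -10)) → store(tab, n_1 + 3, n_1)[store(tab, n_1 + 3, n_1)[1] + 3*n_1] < 5))))


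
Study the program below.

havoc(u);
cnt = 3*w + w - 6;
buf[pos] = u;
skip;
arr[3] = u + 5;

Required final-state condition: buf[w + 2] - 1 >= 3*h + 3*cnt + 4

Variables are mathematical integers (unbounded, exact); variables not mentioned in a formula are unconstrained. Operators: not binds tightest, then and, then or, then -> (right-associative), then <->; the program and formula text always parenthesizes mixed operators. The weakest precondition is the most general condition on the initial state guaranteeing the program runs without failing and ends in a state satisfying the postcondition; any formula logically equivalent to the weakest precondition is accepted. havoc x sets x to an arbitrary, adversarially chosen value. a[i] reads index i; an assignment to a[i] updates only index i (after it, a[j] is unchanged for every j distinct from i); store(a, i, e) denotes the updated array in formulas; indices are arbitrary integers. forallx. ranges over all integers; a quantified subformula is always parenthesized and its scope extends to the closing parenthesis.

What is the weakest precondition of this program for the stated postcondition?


Working backward. After the program, the postcondition buf[w + 2] - 1 >= 3*h + 3*cnt + 4 must hold; in canonical form it is buf[w + 2] >= 3*cnt + 3*h + 5.
Before arr[3] := u + 5: buf[w + 2] >= 3*cnt + 3*h + 5
Before skip: buf[w + 2] >= 3*cnt + 3*h + 5
Before buf[pos] := u: store(buf, pos, u)[w + 2] >= 3*cnt + 3*h + 5
Before cnt := 3*w + w - 6: store(buf, pos, u)[w + 2] >= 3*h + 12*w - 13
Before havoc u: forall u_1. store(buf, pos, u_1)[w + 2] >= 3*h + 12*w - 13
Answer: WP = forall u_1. store(buf, pos, u_1)[w + 2] >= 3*h + 12*w - 13


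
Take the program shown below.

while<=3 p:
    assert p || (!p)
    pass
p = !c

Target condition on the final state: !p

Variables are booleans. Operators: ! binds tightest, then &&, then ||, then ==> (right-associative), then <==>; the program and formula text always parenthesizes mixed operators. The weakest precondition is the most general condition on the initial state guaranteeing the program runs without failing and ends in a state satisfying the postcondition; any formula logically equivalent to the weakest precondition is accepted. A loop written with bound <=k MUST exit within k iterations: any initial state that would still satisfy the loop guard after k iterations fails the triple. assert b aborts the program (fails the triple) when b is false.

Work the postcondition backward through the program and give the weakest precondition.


Working backward. After the program, !p must hold.
Before p := !c: c
Before the loop (bound <=3), unroll the exhaustion recursion (WP_0 = exit-now case; WP_j = one more guarded iteration, up to j = 3):
  WP_0: (!p) && c
  WP_1: (p ==> ((!p) && c)) && ((!p) ==> c)
  WP_2: (p ==> ((p ==> ((!p) && c)) && ((!p) ==> c))) && ((!p) ==> c)
  WP_3: (p ==> ((p ==> ((p ==> ((!p) && c)) && ((!p) ==> c))) && ((!p) ==> c))) && ((!p) ==> c)
So before the loop: (p ==> ((p ==> ((p ==> ((!p) && c)) && ((!p) ==> c))) && ((!p) ==> c))) && ((!p) ==> c)
Answer: WP = (p ==> ((p ==> ((p ==> ((!p) && c)) && ((!p) ==> c))) && ((!p) ==> c))) && ((!p) ==> c)


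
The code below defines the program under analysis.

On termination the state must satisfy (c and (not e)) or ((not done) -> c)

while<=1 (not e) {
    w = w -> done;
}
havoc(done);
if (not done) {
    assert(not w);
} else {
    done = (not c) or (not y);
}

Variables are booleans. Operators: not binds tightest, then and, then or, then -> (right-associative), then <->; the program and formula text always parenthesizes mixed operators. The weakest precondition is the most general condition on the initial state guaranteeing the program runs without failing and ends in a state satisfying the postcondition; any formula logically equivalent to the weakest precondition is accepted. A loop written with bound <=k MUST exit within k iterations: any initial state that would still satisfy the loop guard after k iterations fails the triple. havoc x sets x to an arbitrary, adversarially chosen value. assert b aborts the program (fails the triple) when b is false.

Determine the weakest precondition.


Working backward. After the program, (c and (not e)) or ((not done) -> c) must hold.
Then branch requires (not w) and ((c and (not e)) or ((not done) -> c)); else branch requires (c and (not e)) or ((not ((not c) or (not y))) -> c).
Before the if: ((not done) -> ((not w) and ((c and (not e)) or ((not done) -> c)))) and (done -> ((c and (not e)) or ((not ((not c) or (not y))) -> c)))
Before havoc done: ((c and (not e)) or ((not ((not c) or (not y))) -> c)) and (not w) and ((c and (not e)) or c)
Before the loop (bound <=1), unroll the exhaustion recursion (WP_0 = exit-now case; WP_j = one more guarded iteration, up to j = 1):
  WP_0: e and ((c and (not e)) or ((not ((not c) or (not y))) -> c)) and (not w) and ((c and (not e)) or c)
  WP_1: ((not e) -> (e and ((c and (not e)) or ((not ((not c) or (not y))) -> c)) and (not (w -> done)) and ((c and (not e)) or c))) and (e -> (((c and (not e)) or ((not ((not c) or (not y))) -> c)) and (not w) and ((c and (not e)) or c)))
So before the loop: ((not e) -> (e and ((c and (not e)) or ((not ((not c) or (not y))) -> c)) and (not (w -> done)) and ((c and (not e)) or c))) and (e -> (((c and (not e)) or ((not ((not c) or (not y))) -> c)) and (not w) and ((c and (not e)) or c)))
Answer: WP = ((not e) -> (e and ((c and (not e)) or ((not ((not c) or (not y))) -> c)) and (not (w -> done)) and ((c and (not e)) or c))) and (e -> (((c and (not e)) or ((not ((not c) or (not y))) -> c)) and (not w) and ((c and (not e)) or c)))


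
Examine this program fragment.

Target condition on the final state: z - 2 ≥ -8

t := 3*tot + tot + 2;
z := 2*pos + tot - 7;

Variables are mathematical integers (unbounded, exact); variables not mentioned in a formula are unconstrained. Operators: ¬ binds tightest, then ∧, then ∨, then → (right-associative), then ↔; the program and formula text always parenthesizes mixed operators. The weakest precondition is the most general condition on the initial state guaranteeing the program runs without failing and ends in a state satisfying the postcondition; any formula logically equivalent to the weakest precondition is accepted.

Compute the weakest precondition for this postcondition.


Working backward. After the program, the postcondition z - 2 ≥ -8 must hold; in canonical form it is z ≥ -6.
Before z := 2*pos + tot - 7: 2*pos + tot ≥ 1
Before t := 3*tot + tot + 2: 2*pos + tot ≥ 1
Answer: WP = 2*pos + tot ≥ 1


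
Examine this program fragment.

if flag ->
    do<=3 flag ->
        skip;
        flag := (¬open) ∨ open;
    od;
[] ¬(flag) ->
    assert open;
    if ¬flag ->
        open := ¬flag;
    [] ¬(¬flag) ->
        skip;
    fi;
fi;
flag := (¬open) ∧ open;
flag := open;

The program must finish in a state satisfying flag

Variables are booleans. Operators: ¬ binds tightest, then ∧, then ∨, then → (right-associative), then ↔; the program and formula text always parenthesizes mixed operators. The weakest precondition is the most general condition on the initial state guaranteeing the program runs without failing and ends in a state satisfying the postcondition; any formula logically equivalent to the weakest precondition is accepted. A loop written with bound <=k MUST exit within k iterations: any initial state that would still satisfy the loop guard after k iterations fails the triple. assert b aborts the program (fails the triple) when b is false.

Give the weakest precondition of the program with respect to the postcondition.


Working backward. After the program, flag must hold.
Before flag := open: open
Before flag := (¬open) ∧ open: open
Then branch requires (¬flag) ∧ ((¬flag) → open); else branch requires open ∧ (flag → open).
Before the if: (flag → ((¬flag) ∧ ((¬flag) → open))) ∧ ((¬flag) → (open ∧ (flag → open)))
Answer: WP = (flag → ((¬flag) ∧ ((¬flag) → open))) ∧ ((¬flag) → (open ∧ (flag → open)))
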